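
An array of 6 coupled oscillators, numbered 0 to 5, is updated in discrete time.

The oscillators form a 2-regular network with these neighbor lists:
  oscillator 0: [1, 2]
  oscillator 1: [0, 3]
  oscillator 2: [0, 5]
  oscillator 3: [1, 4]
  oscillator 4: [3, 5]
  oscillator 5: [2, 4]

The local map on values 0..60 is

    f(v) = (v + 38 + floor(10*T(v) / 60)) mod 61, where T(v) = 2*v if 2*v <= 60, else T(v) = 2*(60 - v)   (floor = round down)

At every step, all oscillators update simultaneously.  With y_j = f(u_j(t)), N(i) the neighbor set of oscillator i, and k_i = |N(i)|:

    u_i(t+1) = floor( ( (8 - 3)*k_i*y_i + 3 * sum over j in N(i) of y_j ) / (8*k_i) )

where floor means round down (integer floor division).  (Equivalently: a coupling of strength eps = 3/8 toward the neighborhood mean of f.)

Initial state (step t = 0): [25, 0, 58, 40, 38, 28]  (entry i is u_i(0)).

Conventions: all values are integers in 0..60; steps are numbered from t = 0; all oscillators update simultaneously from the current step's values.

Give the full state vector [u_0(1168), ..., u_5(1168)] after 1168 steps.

Simulating step by step:
t=0: [25, 0, 58, 40, 38, 28]
t=1: [19, 29, 26, 25, 20, 19]
t=2: [6, 11, 7, 9, 4, 3]
t=3: [47, 50, 45, 49, 44, 43]
t=4: [28, 29, 26, 28, 26, 25]
t=5: [13, 14, 11, 13, 11, 10]
t=6: [54, 55, 52, 54, 52, 51]
t=7: [32, 33, 31, 32, 31, 31]
t=8: [18, 18, 17, 18, 17, 17]
t=9: [12, 1, 48, 12, 48, 60]
t=10: [46, 44, 35, 46, 35, 34]
t=11: [25, 26, 21, 25, 21, 19]
t=12: [9, 10, 5, 9, 5, 3]
t=13: [49, 50, 44, 49, 44, 42]
t=14: [28, 29, 26, 28, 26, 25]

Answer: [18, 18, 17, 18, 17, 17]
Key observation: The state at step 4, [28, 29, 26, 28, 26, 25], reappears at step 14: the system is in a cycle of period 10 from step 4 on.  Therefore the state at step 1168 equals the state at step 4 + ((1168 - 4) mod 10) = 8, which is [18, 18, 17, 18, 17, 17].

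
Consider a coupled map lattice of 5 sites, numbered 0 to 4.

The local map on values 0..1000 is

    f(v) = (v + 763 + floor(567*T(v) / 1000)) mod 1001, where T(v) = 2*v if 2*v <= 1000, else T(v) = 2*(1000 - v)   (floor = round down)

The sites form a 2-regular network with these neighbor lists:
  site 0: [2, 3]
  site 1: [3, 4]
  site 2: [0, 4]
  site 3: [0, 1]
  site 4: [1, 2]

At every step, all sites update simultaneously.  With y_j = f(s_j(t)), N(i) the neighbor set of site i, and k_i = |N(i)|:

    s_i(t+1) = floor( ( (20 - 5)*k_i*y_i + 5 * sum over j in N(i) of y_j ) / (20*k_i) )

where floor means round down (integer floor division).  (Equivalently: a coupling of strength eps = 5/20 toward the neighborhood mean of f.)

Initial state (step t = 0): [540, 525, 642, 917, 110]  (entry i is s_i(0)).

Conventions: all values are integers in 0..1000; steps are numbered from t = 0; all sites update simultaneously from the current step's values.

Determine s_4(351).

Answer: s_4(351) = 790
Key observation: The state at step 4, [790, 790, 790, 790, 790], reappears at step 5: the system is in a cycle of period 1 from step 4 on.  Therefore the state at step 351 equals the state at step 4 + ((351 - 4) mod 1) = 4, which is [790, 790, 790, 790, 790].

Derivation:
t=0: [540, 525, 642, 917, 110]
t=1: [815, 840, 834, 785, 952]
t=2: [786, 782, 782, 788, 771]
t=3: [790, 791, 791, 790, 791]
t=4: [790, 790, 790, 790, 790]
t=5: [790, 790, 790, 790, 790]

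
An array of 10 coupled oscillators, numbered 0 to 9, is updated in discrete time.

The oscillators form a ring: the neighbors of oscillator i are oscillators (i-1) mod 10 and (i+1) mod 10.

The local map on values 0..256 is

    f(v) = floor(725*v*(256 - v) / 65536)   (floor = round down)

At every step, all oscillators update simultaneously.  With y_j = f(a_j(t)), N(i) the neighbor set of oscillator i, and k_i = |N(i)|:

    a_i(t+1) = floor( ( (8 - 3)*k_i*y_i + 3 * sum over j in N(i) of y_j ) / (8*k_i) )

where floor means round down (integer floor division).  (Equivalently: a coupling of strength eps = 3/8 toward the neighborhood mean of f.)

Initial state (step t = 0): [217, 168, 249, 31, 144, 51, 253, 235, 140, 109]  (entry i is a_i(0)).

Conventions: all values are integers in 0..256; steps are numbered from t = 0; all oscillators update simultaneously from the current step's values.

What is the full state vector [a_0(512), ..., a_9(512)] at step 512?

Simulating step by step:
t=0: [217, 168, 249, 31, 144, 51, 253, 235, 140, 109]
t=1: [121, 122, 56, 85, 147, 106, 36, 68, 155, 161]
t=2: [177, 169, 140, 156, 173, 158, 113, 136, 166, 171]
t=3: [156, 163, 174, 170, 163, 169, 177, 176, 166, 159]
t=4: [170, 166, 159, 161, 164, 161, 155, 156, 164, 169]
t=5: [161, 165, 168, 168, 167, 169, 172, 171, 166, 162]
t=6: [168, 166, 163, 163, 163, 161, 159, 160, 164, 167]
t=7: [163, 165, 166, 167, 167, 168, 169, 168, 166, 164]
t=8: [166, 166, 165, 164, 163, 163, 162, 163, 164, 166]
t=9: [165, 165, 165, 166, 166, 167, 167, 167, 166, 165]
t=10: [166, 166, 165, 165, 164, 164, 164, 164, 165, 165]
t=11: [165, 165, 165, 166, 166, 166, 166, 166, 166, 165]
t=12: [166, 166, 165, 165, 165, 165, 165, 165, 165, 165]
t=13: [165, 165, 165, 166, 166, 166, 166, 166, 166, 165]

Answer: [166, 166, 165, 165, 165, 165, 165, 165, 165, 165]
Key observation: The state at step 11, [165, 165, 165, 166, 166, 166, 166, 166, 166, 165], reappears at step 13: the system is in a cycle of period 2 from step 11 on.  Therefore the state at step 512 equals the state at step 11 + ((512 - 11) mod 2) = 12, which is [166, 166, 165, 165, 165, 165, 165, 165, 165, 165].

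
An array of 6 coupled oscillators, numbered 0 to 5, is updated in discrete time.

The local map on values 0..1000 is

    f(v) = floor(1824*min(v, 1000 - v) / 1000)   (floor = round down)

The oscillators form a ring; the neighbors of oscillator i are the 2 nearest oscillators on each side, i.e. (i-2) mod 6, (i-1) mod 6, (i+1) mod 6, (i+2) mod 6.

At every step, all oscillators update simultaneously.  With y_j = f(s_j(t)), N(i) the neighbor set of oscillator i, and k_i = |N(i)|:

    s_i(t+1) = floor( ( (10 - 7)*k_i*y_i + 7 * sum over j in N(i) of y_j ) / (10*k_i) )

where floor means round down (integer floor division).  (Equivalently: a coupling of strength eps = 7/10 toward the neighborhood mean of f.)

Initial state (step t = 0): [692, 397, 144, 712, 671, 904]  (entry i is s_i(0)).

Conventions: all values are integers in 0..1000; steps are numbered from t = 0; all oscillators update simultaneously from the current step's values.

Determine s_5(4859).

Answer: s_5(4859) = 204
Key observation: The state at step 8, [733, 733, 733, 733, 733, 733], reappears at step 20: the system is in a cycle of period 12 from step 8 on.  Therefore the state at step 4859 equals the state at step 8 + ((4859 - 8) mod 12) = 11, which is [204, 204, 204, 204, 204, 204].

Derivation:
t=0: [692, 397, 144, 712, 671, 904]
t=1: [476, 483, 500, 465, 446, 474]
t=2: [867, 875, 870, 861, 855, 855]
t=3: [246, 242, 243, 249, 253, 251]
t=4: [449, 447, 448, 451, 453, 452]
t=5: [819, 818, 819, 820, 821, 821]
t=6: [328, 329, 329, 328, 327, 327]
t=7: [598, 598, 598, 598, 597, 597]
t=8: [733, 733, 733, 733, 733, 733]
t=9: [487, 487, 487, 487, 487, 487]
t=10: [888, 888, 888, 888, 888, 888]
t=11: [204, 204, 204, 204, 204, 204]
t=12: [372, 372, 372, 372, 372, 372]
t=13: [678, 678, 678, 678, 678, 678]
t=14: [587, 587, 587, 587, 587, 587]
t=15: [753, 753, 753, 753, 753, 753]
t=16: [450, 450, 450, 450, 450, 450]
t=17: [820, 820, 820, 820, 820, 820]
t=18: [328, 328, 328, 328, 328, 328]
t=19: [598, 598, 598, 598, 598, 598]
t=20: [733, 733, 733, 733, 733, 733]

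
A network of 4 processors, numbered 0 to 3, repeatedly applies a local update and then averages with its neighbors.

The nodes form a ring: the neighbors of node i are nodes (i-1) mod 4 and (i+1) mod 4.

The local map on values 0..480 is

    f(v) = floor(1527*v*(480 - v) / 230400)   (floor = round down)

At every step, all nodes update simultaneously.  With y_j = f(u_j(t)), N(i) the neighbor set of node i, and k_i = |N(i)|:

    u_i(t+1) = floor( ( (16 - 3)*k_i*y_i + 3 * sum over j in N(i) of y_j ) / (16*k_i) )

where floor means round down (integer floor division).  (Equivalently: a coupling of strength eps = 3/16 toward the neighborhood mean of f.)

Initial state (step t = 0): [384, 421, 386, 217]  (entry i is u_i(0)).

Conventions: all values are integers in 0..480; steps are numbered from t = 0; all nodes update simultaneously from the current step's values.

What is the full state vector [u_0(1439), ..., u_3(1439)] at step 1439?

Answer: [251, 251, 251, 251]
Key observation: The state at step 14, [380, 380, 380, 380], reappears at step 16: the system is in a cycle of period 2 from step 14 on.  Therefore the state at step 1439 equals the state at step 14 + ((1439 - 14) mod 2) = 15, which is [251, 251, 251, 251].

Derivation:
t=0: [384, 421, 386, 217]
t=1: [249, 178, 245, 352]
t=2: [370, 360, 370, 313]
t=3: [277, 282, 277, 331]
t=4: [367, 370, 367, 334]
t=5: [278, 269, 278, 313]
t=6: [369, 375, 369, 350]
t=7: [272, 262, 272, 295]
t=8: [373, 377, 373, 363]
t=9: [264, 258, 264, 277]
t=10: [376, 378, 376, 372]
t=11: [259, 255, 259, 264]
t=12: [378, 379, 378, 377]
t=13: [255, 253, 255, 256]
t=14: [380, 380, 380, 380]
t=15: [251, 251, 251, 251]
t=16: [380, 380, 380, 380]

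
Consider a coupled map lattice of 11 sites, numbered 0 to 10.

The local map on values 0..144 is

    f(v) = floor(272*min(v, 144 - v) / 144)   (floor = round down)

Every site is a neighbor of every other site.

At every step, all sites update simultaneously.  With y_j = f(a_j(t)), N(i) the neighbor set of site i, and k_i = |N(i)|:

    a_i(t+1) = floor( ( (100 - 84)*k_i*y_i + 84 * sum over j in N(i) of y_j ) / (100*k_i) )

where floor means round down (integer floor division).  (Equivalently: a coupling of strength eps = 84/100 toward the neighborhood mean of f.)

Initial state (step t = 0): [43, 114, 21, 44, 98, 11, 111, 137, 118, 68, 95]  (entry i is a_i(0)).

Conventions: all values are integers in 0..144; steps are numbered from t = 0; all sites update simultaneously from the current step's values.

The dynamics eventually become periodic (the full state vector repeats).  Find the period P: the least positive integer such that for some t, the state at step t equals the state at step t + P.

Answer: 11
Key observation: The state at step 7, [109, 109, 109, 109, 109, 109, 109, 109, 109, 109, 109], reappears at step 18 — and no state repeats earlier — so the cycle the system enters has period 11.

Derivation:
t=0: [43, 114, 21, 44, 98, 11, 111, 137, 118, 68, 95]
t=1: [65, 63, 62, 65, 66, 61, 64, 60, 63, 69, 66]
t=2: [120, 120, 120, 120, 120, 120, 120, 119, 120, 121, 120]
t=3: [45, 45, 45, 45, 45, 45, 45, 45, 45, 44, 45]
t=4: [84, 84, 84, 84, 84, 84, 84, 84, 84, 84, 84]
t=5: [113, 113, 113, 113, 113, 113, 113, 113, 113, 113, 113]
t=6: [58, 58, 58, 58, 58, 58, 58, 58, 58, 58, 58]
t=7: [109, 109, 109, 109, 109, 109, 109, 109, 109, 109, 109]
t=8: [66, 66, 66, 66, 66, 66, 66, 66, 66, 66, 66]
t=9: [124, 124, 124, 124, 124, 124, 124, 124, 124, 124, 124]
t=10: [37, 37, 37, 37, 37, 37, 37, 37, 37, 37, 37]
t=11: [69, 69, 69, 69, 69, 69, 69, 69, 69, 69, 69]
t=12: [130, 130, 130, 130, 130, 130, 130, 130, 130, 130, 130]
t=13: [26, 26, 26, 26, 26, 26, 26, 26, 26, 26, 26]
t=14: [49, 49, 49, 49, 49, 49, 49, 49, 49, 49, 49]
t=15: [92, 92, 92, 92, 92, 92, 92, 92, 92, 92, 92]
t=16: [98, 98, 98, 98, 98, 98, 98, 98, 98, 98, 98]
t=17: [86, 86, 86, 86, 86, 86, 86, 86, 86, 86, 86]
t=18: [109, 109, 109, 109, 109, 109, 109, 109, 109, 109, 109]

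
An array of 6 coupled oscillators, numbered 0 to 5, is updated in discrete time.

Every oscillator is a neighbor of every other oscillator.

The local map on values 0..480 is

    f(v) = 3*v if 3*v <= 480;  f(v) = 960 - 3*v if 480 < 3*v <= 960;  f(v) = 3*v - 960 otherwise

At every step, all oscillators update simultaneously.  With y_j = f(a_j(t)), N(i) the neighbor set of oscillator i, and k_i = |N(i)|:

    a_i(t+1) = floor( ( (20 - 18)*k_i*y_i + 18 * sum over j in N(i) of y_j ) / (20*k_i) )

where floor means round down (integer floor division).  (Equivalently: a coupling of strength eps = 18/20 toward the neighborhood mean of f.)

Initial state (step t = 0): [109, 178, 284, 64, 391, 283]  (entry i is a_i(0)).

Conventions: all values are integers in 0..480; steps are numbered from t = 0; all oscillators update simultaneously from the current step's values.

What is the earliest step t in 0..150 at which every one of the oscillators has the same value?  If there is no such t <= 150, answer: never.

Answer: 4
Key observation: Synchronization is absorbing here: once all oscillators are equal they stay equal, and step 4 is the first all-equal step.

Derivation:
t=0: [109, 178, 284, 64, 391, 283]  (not all equal)
t=1: [221, 213, 239, 232, 230, 238]  (not all equal)
t=2: [271, 269, 275, 274, 273, 275]  (not all equal)
t=3: [141, 140, 142, 141, 141, 142]  (not all equal)
t=4: [423, 423, 423, 423, 423, 423]  (all equal)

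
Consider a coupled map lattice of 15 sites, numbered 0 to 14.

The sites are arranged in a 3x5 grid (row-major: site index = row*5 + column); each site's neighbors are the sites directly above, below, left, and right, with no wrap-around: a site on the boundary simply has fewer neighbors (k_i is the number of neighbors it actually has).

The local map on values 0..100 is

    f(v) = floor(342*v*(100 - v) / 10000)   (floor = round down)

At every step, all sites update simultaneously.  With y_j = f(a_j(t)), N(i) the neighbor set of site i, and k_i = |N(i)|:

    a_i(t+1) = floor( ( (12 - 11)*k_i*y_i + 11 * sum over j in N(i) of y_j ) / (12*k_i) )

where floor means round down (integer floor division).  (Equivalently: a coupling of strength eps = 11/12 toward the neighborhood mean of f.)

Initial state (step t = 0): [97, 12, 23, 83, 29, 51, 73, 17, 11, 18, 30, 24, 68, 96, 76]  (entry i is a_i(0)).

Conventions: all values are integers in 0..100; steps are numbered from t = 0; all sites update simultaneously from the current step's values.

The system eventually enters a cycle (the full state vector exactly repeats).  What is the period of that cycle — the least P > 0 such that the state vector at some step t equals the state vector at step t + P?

Simulating step by step:
t=0: [97, 12, 23, 83, 29, 51, 73, 17, 11, 18, 30, 24, 68, 96, 76]
t=1: [56, 44, 45, 53, 50, 52, 58, 57, 39, 54, 73, 69, 43, 52, 34]
t=2: [84, 83, 84, 83, 84, 78, 81, 82, 83, 80, 78, 77, 80, 80, 83]
t=3: [52, 47, 48, 46, 50, 52, 53, 49, 51, 47, 58, 55, 54, 50, 53]
t=4: [85, 85, 84, 84, 84, 84, 84, 84, 84, 85, 84, 84, 84, 84, 85]
t=5: [43, 44, 44, 45, 44, 44, 44, 45, 44, 44, 45, 45, 45, 44, 43]
t=6: [83, 83, 84, 84, 84, 83, 84, 84, 84, 83, 84, 84, 84, 83, 83]
t=7: [48, 46, 45, 45, 46, 46, 46, 45, 46, 46, 46, 45, 45, 46, 48]
t=8: [84, 84, 84, 84, 84, 84, 84, 84, 84, 84, 84, 84, 84, 84, 84]
t=9: [45, 45, 45, 45, 45, 45, 45, 45, 45, 45, 45, 45, 45, 45, 45]
t=10: [84, 84, 84, 84, 84, 84, 84, 84, 84, 84, 84, 84, 84, 84, 84]

Answer: 2
Key observation: The state at step 8, [84, 84, 84, 84, 84, 84, 84, 84, 84, 84, 84, 84, 84, 84, 84], reappears at step 10 — and no state repeats earlier — so the cycle the system enters has period 2.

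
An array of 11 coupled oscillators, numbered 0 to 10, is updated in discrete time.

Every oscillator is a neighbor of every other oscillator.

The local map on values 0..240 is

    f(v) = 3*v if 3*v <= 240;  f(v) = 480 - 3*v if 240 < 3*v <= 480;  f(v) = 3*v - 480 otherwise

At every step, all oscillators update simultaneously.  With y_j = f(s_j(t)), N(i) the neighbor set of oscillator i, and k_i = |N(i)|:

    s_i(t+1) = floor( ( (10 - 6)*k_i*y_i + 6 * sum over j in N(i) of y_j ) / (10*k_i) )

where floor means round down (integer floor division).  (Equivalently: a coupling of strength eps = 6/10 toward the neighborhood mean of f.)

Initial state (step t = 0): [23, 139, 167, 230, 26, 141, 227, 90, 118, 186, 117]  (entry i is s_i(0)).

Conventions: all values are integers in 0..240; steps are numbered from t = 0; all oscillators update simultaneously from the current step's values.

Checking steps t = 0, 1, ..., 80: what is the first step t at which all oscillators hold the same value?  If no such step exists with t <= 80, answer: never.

Simulating step by step:
t=0: [23, 139, 167, 230, 26, 141, 227, 90, 118, 186, 117]  (not all equal)
t=1: [97, 95, 81, 145, 101, 93, 142, 145, 117, 101, 118]  (not all equal)
t=2: [158, 160, 175, 109, 154, 162, 112, 109, 138, 154, 137]  (not all equal)
t=3: [42, 40, 55, 92, 46, 42, 89, 92, 63, 46, 64]  (not all equal)
t=4: [151, 149, 165, 178, 155, 151, 181, 178, 173, 155, 174]  (not all equal)
t=5: [32, 34, 28, 41, 28, 32, 44, 41, 36, 28, 37]  (not all equal)
t=6: [101, 103, 97, 110, 97, 101, 113, 110, 105, 97, 106]  (not all equal)
t=7: [171, 169, 175, 162, 175, 171, 159, 162, 167, 175, 166]  (not all equal)
t=8: [28, 26, 32, 18, 32, 28, 17, 18, 24, 32, 23]  (not all equal)
t=9: [78, 76, 82, 68, 82, 78, 67, 68, 74, 82, 73]  (not all equal)
t=10: [226, 224, 226, 216, 226, 226, 215, 216, 222, 226, 221]  (not all equal)
t=11: [190, 188, 190, 180, 190, 190, 179, 180, 186, 190, 185]  (not all equal)
t=12: [82, 80, 82, 72, 82, 82, 71, 72, 78, 82, 77]  (not all equal)
t=13: [230, 232, 230, 224, 230, 230, 223, 224, 230, 230, 229]  (not all equal)
t=14: [206, 208, 206, 200, 206, 206, 199, 200, 206, 206, 205]  (not all equal)
t=15: [134, 136, 134, 128, 134, 134, 127, 128, 134, 134, 133]  (not all equal)
t=16: [81, 79, 81, 87, 81, 81, 88, 87, 81, 81, 82]  (not all equal)
t=17: [233, 233, 233, 227, 233, 233, 226, 227, 233, 233, 232]  (not all equal)
t=18: [215, 215, 215, 209, 215, 215, 208, 209, 215, 215, 214]  (not all equal)
t=19: [161, 161, 161, 155, 161, 161, 154, 155, 161, 161, 160]  (not all equal)
t=20: [5, 5, 5, 9, 5, 5, 10, 9, 5, 5, 4]  (not all equal)
t=21: [17, 17, 17, 21, 17, 17, 22, 21, 17, 17, 16]  (not all equal)
t=22: [53, 53, 53, 57, 53, 53, 58, 57, 53, 53, 52]  (not all equal)
t=23: [161, 161, 161, 165, 161, 161, 166, 165, 161, 161, 160]  (not all equal)
t=24: [5, 5, 5, 9, 5, 5, 10, 9, 5, 5, 4]  (not all equal)

Answer: never
Key observation: The state at step 20 reappears at step 24 — the system is in a cycle of period 4 from step 20 on.  No step 0..24 is synchronized, and the cycle repeats forever, so no step up to 80 (or ever) has all oscillators equal.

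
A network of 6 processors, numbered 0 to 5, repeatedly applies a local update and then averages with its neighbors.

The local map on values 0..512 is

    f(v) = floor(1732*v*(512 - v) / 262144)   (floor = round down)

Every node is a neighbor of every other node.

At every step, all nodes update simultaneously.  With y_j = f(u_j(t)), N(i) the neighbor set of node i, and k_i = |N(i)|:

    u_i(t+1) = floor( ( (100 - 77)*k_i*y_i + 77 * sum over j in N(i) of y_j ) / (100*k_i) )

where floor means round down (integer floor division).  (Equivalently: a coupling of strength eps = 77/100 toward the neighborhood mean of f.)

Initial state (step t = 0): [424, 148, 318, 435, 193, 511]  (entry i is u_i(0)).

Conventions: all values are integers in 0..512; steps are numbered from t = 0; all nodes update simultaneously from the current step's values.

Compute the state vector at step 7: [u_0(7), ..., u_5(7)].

Simulating step by step:
t=0: [424, 148, 318, 435, 193, 511]
t=1: [270, 279, 283, 269, 283, 252]
t=2: [429, 429, 429, 429, 429, 429]
t=3: [235, 235, 235, 235, 235, 235]
t=4: [430, 430, 430, 430, 430, 430]
t=5: [232, 232, 232, 232, 232, 232]
t=6: [429, 429, 429, 429, 429, 429]
t=7: [235, 235, 235, 235, 235, 235]

Answer: [235, 235, 235, 235, 235, 235]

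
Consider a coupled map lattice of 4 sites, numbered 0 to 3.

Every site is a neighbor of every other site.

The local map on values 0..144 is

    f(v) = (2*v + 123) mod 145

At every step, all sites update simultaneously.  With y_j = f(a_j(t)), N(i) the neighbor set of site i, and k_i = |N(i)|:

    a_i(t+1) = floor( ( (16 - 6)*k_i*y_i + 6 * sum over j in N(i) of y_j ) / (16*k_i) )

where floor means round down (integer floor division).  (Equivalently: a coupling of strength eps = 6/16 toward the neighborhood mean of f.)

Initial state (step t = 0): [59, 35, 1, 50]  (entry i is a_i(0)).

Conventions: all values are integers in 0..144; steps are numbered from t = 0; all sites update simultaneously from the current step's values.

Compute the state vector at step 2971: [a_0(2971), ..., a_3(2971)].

Answer: [35, 85, 49, 27]
Key observation: The state at step 32, [43, 21, 57, 35], reappears at step 36: the system is in a cycle of period 4 from step 32 on.  Therefore the state at step 2971 equals the state at step 32 + ((2971 - 32) mod 4) = 35, which is [35, 85, 49, 27].

Derivation:
t=0: [59, 35, 1, 50]
t=1: [91, 67, 105, 82]
t=2: [46, 95, 60, 110]
t=3: [65, 42, 79, 57]
t=4: [103, 80, 117, 95]
t=5: [52, 102, 66, 44]
t=6: [77, 55, 91, 69]
t=7: [109, 87, 51, 101]
t=8: [47, 25, 61, 39]
t=9: [68, 46, 82, 60]
t=10: [110, 88, 124, 102]
t=11: [49, 27, 63, 41]
t=12: [72, 50, 86, 64]
t=13: [99, 77, 41, 91]
t=14: [45, 95, 59, 37]
t=15: [63, 41, 77, 55]
t=16: [100, 78, 114, 92]
t=17: [47, 97, 61, 39]
t=18: [67, 45, 81, 59]
t=19: [108, 86, 122, 100]
t=20: [45, 23, 59, 37]
t=21: [64, 42, 78, 56]
t=22: [102, 80, 116, 94]
t=23: [51, 101, 65, 43]
t=24: [75, 53, 89, 67]
t=25: [105, 83, 47, 97]
t=26: [57, 107, 71, 49]
t=27: [87, 65, 101, 79]
t=28: [39, 89, 53, 103]
t=29: [51, 29, 65, 43]
t=30: [76, 54, 90, 68]
t=31: [107, 85, 49, 99]
t=32: [43, 21, 57, 35]
t=33: [60, 38, 74, 52]
t=34: [94, 72, 108, 86]
t=35: [35, 85, 49, 27]
t=36: [43, 21, 57, 35]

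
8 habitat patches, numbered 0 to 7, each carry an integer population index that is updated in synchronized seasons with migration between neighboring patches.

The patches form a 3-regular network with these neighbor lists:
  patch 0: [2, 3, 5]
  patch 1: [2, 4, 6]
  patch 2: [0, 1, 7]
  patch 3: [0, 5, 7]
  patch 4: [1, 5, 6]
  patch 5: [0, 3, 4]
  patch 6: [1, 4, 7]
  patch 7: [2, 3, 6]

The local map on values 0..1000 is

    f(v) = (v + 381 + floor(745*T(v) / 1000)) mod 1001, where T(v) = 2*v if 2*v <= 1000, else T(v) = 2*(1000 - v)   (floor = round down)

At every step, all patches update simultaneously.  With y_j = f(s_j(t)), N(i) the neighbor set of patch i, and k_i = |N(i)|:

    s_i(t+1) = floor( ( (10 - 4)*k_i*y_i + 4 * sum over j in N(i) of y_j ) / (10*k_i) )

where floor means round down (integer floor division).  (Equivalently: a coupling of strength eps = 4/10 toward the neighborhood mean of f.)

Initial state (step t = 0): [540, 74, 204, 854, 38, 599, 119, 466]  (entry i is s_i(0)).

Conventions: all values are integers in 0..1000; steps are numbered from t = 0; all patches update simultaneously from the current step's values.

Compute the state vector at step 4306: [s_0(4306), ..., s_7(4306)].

Answer: [583, 583, 583, 583, 583, 583, 583, 583]
Key observation: The state at step 7, [584, 584, 584, 584, 584, 584, 584, 584], reappears at step 9: the system is in a cycle of period 2 from step 7 on.  Therefore the state at step 4306 equals the state at step 7 + ((4306 - 7) mod 2) = 8, which is [583, 583, 583, 583, 583, 583, 583, 583].

Derivation:
t=0: [540, 74, 204, 854, 38, 599, 119, 466]
t=1: [618, 611, 760, 500, 527, 549, 616, 592]
t=2: [569, 565, 527, 607, 598, 600, 575, 572]
t=3: [589, 592, 603, 577, 579, 577, 587, 589]
t=4: [581, 579, 576, 585, 584, 586, 582, 581]
t=5: [584, 585, 586, 583, 583, 582, 584, 584]
t=6: [583, 583, 582, 583, 583, 583, 583, 583]
t=7: [584, 584, 584, 584, 584, 584, 584, 584]
t=8: [583, 583, 583, 583, 583, 583, 583, 583]
t=9: [584, 584, 584, 584, 584, 584, 584, 584]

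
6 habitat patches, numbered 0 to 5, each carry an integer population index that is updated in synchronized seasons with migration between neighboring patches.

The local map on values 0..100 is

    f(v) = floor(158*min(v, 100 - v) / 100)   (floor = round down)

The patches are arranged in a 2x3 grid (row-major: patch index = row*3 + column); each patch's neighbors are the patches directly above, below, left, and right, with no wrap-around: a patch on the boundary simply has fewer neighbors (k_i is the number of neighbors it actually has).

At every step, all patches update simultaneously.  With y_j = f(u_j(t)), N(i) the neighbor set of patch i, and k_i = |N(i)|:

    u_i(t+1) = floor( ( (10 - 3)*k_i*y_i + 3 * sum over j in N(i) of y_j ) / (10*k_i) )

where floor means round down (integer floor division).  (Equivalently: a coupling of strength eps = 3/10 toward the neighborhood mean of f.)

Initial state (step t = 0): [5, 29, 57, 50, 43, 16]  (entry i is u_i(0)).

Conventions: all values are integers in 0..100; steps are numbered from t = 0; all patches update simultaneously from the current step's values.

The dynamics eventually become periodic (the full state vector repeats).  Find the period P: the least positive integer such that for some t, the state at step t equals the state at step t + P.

Simulating step by step:
t=0: [5, 29, 57, 50, 43, 16]
t=1: [23, 45, 57, 66, 61, 37]
t=2: [43, 66, 66, 51, 60, 59]
t=3: [66, 55, 54, 73, 63, 62]
t=4: [54, 68, 70, 46, 57, 61]
t=5: [68, 53, 49, 71, 65, 59]
t=6: [52, 70, 74, 47, 56, 64]
t=7: [70, 51, 44, 73, 66, 55]
t=8: [50, 70, 70, 44, 56, 68]
t=9: [72, 52, 47, 70, 64, 52]
t=10: [49, 69, 74, 47, 58, 72]
t=11: [72, 52, 42, 73, 62, 46]
t=12: [48, 69, 68, 45, 60, 69]
t=13: [70, 52, 49, 70, 60, 50]
t=14: [51, 71, 77, 49, 64, 76]
t=15: [72, 48, 37, 73, 55, 39]
t=16: [48, 69, 61, 46, 67, 62]
t=17: [70, 52, 58, 69, 54, 58]
t=18: [51, 71, 67, 51, 69, 66]
t=19: [72, 49, 51, 72, 51, 52]
t=20: [48, 73, 76, 48, 73, 75]
t=21: [70, 44, 38, 70, 45, 39]
t=22: [50, 66, 61, 50, 67, 62]
t=23: [75, 56, 59, 74, 55, 58]
t=24: [43, 65, 65, 45, 67, 66]
t=25: [65, 55, 54, 67, 54, 53]
t=26: [56, 69, 72, 55, 70, 73]
t=27: [66, 49, 44, 67, 49, 43]
t=28: [56, 73, 69, 55, 73, 68]
t=29: [65, 45, 47, 66, 45, 48]
t=30: [57, 69, 73, 56, 69, 74]
t=31: [64, 49, 42, 65, 49, 42]
t=32: [59, 73, 67, 58, 73, 67]
t=33: [61, 45, 50, 62, 45, 50]
t=34: [62, 70, 77, 61, 70, 77]
t=35: [58, 47, 37, 58, 47, 37]
t=36: [67, 71, 60, 67, 71, 60]
t=37: [50, 47, 60, 50, 47, 60]
t=38: [78, 73, 64, 78, 73, 64]
t=39: [35, 42, 53, 35, 42, 53]
t=40: [56, 65, 72, 56, 65, 72]
t=41: [66, 55, 45, 66, 55, 45]
t=42: [55, 69, 71, 55, 69, 71]
t=43: [67, 50, 45, 67, 50, 45]
t=44: [56, 75, 72, 56, 75, 72]
t=45: [64, 42, 43, 64, 42, 43]
t=46: [57, 65, 66, 57, 65, 66]
t=47: [65, 56, 53, 65, 56, 53]
t=48: [57, 68, 73, 57, 68, 73]
t=49: [64, 50, 43, 64, 50, 43]
t=50: [59, 75, 68, 59, 75, 68]
t=51: [60, 42, 48, 60, 42, 48]
t=52: [63, 66, 73, 63, 66, 73]
t=53: [57, 52, 43, 57, 52, 43]
t=54: [68, 73, 68, 68, 73, 68]
t=55: [48, 43, 48, 48, 43, 48]
t=56: [73, 68, 73, 73, 68, 73]
t=57: [43, 48, 43, 43, 48, 43]
t=58: [68, 73, 68, 68, 73, 68]

Answer: 4
Key observation: The state at step 54, [68, 73, 68, 68, 73, 68], reappears at step 58 — and no state repeats earlier — so the cycle the system enters has period 4.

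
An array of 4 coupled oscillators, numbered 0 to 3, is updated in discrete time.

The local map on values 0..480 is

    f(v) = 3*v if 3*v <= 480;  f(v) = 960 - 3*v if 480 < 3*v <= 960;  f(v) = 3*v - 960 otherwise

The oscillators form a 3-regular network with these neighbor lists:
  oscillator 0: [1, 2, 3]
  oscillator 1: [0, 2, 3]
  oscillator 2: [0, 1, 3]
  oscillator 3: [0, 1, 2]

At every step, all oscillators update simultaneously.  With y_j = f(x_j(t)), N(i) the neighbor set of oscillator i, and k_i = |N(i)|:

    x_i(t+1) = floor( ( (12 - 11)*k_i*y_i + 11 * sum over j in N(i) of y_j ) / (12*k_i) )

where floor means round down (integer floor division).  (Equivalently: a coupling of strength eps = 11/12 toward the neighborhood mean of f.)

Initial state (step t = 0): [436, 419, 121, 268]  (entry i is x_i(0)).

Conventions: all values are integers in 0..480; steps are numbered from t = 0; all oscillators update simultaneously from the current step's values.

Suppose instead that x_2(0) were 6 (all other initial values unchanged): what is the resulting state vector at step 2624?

Simulating step by step:
t=0: [436, 419, 6, 268]
t=1: [172, 184, 246, 215]
t=2: [325, 333, 375, 354]
t=3: [94, 89, 61, 75]
t=4: [229, 233, 251, 242]
t=5: [237, 239, 251, 245]
t=6: [227, 228, 236, 232]
t=7: [265, 265, 271, 268]
t=8: [156, 156, 160, 158]
t=9: [473, 473, 470, 472]
t=10: [455, 455, 457, 456]
t=11: [407, 407, 406, 407]
t=12: [260, 260, 260, 260]
t=13: [180, 180, 180, 180]
t=14: [420, 420, 420, 420]
t=15: [300, 300, 300, 300]
t=16: [60, 60, 60, 60]
t=17: [180, 180, 180, 180]

Answer: [60, 60, 60, 60]
Key observation: The state at step 13, [180, 180, 180, 180], reappears at step 17: the system is in a cycle of period 4 from step 13 on.  Therefore the state at step 2624 equals the state at step 13 + ((2624 - 13) mod 4) = 16, which is [60, 60, 60, 60].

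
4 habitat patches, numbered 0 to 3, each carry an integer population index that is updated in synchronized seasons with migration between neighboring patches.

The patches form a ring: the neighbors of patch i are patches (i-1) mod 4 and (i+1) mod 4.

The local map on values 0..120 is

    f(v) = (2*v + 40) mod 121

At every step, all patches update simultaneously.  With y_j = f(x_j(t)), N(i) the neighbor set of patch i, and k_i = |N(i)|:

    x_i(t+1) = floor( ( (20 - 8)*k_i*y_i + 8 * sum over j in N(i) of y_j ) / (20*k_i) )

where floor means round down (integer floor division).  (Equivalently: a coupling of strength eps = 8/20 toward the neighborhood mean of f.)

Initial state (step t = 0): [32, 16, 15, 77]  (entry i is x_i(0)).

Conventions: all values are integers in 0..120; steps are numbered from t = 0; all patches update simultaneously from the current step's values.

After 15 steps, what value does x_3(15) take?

Simulating step by step:
t=0: [32, 16, 15, 77]
t=1: [91, 78, 71, 78]
t=2: [90, 77, 66, 77]
t=3: [88, 73, 59, 73]
t=4: [83, 65, 48, 65]
t=5: [70, 49, 28, 49]
t=6: [42, 41, 64, 41]
t=7: [2, 10, 28, 10]
t=8: [50, 64, 81, 64]
t=9: [30, 48, 67, 48]
t=10: [66, 39, 37, 39]
t=11: [77, 103, 115, 103]
t=12: [45, 22, 18, 22]
t=13: [39, 67, 79, 67]
t=14: [92, 70, 67, 70]
t=15: [85, 66, 55, 66]

Answer: x_3(15) = 66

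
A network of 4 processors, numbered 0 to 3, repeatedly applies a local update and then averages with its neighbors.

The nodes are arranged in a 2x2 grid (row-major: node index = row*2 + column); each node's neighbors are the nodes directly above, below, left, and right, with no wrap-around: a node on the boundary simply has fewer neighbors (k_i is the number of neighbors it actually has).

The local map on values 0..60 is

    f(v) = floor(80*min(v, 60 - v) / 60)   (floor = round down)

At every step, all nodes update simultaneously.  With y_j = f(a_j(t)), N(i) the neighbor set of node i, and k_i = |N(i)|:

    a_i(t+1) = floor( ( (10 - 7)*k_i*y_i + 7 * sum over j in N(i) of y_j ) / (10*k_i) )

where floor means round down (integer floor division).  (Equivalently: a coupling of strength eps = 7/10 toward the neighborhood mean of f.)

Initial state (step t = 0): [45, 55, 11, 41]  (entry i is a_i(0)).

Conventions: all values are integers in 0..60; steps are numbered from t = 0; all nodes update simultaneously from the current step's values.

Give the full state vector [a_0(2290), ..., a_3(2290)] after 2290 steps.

Answer: [34, 34, 34, 34]
Key observation: The state at step 13, [34, 34, 34, 34], reappears at step 14: the system is in a cycle of period 1 from step 13 on.  Therefore the state at step 2290 equals the state at step 13 + ((2290 - 13) mod 1) = 13, which is [34, 34, 34, 34].

Derivation:
t=0: [45, 55, 11, 41]
t=1: [13, 17, 19, 14]
t=2: [21, 18, 19, 21]
t=3: [25, 26, 27, 25]
t=4: [34, 33, 33, 34]
t=5: [35, 34, 34, 35]
t=6: [33, 33, 33, 33]
t=7: [36, 36, 36, 36]
t=8: [32, 32, 32, 32]
t=9: [37, 37, 37, 37]
t=10: [30, 30, 30, 30]
t=11: [40, 40, 40, 40]
t=12: [26, 26, 26, 26]
t=13: [34, 34, 34, 34]
t=14: [34, 34, 34, 34]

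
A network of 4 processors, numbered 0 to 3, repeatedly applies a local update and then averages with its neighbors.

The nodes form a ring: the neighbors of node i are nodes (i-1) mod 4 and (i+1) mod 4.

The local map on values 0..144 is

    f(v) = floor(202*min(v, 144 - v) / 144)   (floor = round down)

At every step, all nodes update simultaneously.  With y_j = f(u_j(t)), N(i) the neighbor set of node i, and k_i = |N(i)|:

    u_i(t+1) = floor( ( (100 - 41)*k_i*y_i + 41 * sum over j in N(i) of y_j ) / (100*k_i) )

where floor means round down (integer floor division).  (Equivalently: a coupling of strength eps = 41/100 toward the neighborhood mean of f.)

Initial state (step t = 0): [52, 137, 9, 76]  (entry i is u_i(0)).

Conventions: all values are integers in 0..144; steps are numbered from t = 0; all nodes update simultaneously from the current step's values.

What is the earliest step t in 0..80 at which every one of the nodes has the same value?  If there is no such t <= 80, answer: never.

Simulating step by step:
t=0: [52, 137, 9, 76]  (not all equal)
t=1: [63, 22, 28, 73]  (not all equal)
t=2: [78, 43, 49, 84]  (not all equal)
t=3: [83, 68, 69, 82]  (not all equal)
t=4: [87, 93, 93, 87]  (not all equal)
t=5: [77, 72, 72, 77]  (not all equal)
t=6: [94, 99, 99, 94]  (not all equal)
t=7: [68, 64, 64, 68]  (not all equal)
t=8: [93, 90, 90, 93]  (not all equal)
t=9: [71, 74, 74, 71]  (not all equal)
t=10: [98, 98, 98, 98]  (all equal)

Answer: 10
Key observation: Synchronization is absorbing here: once all nodes are equal they stay equal, and step 10 is the first all-equal step.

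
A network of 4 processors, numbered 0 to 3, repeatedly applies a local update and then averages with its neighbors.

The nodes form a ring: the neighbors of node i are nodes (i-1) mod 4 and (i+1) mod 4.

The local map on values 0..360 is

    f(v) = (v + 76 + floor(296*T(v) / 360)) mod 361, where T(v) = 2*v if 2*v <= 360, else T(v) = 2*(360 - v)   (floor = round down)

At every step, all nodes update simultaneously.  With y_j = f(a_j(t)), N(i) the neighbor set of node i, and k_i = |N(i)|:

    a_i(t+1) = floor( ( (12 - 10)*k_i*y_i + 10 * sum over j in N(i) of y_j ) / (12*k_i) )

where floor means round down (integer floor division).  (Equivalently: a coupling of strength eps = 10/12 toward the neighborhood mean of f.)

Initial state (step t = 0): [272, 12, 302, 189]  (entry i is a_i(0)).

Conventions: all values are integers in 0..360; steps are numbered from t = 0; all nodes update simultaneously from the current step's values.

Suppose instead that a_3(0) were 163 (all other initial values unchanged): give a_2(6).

Simulating step by step:
t=0: [272, 12, 302, 163]
t=1: [127, 119, 124, 125]
t=2: [39, 43, 37, 45]
t=3: [189, 178, 188, 179]
t=4: [186, 185, 186, 185]
t=5: [187, 187, 187, 187]
t=6: [186, 186, 186, 186]

Answer: a_2(6) = 186
Key observation: This trace re-runs the system from the modified initial state.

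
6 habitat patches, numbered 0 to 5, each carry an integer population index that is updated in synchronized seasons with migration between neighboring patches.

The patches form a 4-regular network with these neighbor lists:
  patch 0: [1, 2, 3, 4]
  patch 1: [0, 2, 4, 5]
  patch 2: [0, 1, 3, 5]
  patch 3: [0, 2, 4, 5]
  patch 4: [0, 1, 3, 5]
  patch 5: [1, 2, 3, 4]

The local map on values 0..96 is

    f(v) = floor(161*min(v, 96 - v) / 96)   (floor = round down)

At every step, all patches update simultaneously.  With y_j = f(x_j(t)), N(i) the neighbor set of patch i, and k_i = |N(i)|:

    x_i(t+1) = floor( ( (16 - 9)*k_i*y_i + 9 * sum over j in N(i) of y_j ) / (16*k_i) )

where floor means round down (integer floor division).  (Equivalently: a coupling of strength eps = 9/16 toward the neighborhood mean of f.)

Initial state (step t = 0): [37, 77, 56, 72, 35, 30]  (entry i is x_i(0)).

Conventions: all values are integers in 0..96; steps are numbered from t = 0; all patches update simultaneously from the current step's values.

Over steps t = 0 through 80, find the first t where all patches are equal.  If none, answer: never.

Answer: 8
Key observation: Synchronization is absorbing here: once all patches are equal they stay equal, and step 8 is the first all-equal step.

Derivation:
t=0: [37, 77, 56, 72, 35, 30]  (not all equal)
t=1: [54, 46, 55, 50, 51, 49]  (not all equal)
t=2: [72, 74, 72, 74, 75, 75]  (not all equal)
t=3: [38, 36, 38, 36, 35, 35]  (not all equal)
t=4: [61, 60, 61, 60, 59, 59]  (not all equal)
t=5: [59, 60, 59, 60, 60, 60]  (not all equal)
t=6: [61, 60, 61, 60, 60, 60]  (not all equal)
t=7: [58, 59, 58, 59, 59, 59]  (not all equal)
t=8: [62, 62, 62, 62, 62, 62]  (all equal)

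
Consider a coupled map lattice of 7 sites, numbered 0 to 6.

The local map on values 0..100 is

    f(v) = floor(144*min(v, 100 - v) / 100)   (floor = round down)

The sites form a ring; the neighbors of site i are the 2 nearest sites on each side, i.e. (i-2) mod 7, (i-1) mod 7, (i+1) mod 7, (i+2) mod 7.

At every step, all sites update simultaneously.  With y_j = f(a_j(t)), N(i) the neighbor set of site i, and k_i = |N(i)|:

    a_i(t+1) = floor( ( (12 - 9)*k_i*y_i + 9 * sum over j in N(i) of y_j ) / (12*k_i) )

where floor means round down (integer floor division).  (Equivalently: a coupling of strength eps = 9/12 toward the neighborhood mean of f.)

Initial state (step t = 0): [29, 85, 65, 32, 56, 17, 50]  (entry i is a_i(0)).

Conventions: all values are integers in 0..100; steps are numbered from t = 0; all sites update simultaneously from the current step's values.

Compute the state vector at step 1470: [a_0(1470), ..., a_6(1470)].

Answer: [47, 47, 47, 47, 47, 47, 47]
Key observation: The state at step 15, [67, 67, 67, 67, 67, 67, 67], reappears at step 17: the system is in a cycle of period 2 from step 15 on.  Therefore the state at step 1470 equals the state at step 15 + ((1470 - 15) mod 2) = 16, which is [47, 47, 47, 47, 47, 47, 47].

Derivation:
t=0: [29, 85, 65, 32, 56, 17, 50]
t=1: [41, 44, 44, 41, 51, 47, 45]
t=2: [62, 61, 62, 64, 64, 64, 64]
t=3: [53, 53, 53, 52, 51, 51, 52]
t=4: [67, 67, 67, 68, 69, 69, 68]
t=5: [46, 46, 46, 45, 45, 45, 45]
t=6: [65, 65, 65, 64, 64, 64, 64]
t=7: [50, 50, 50, 50, 50, 50, 50]
t=8: [72, 72, 72, 72, 72, 72, 72]
t=9: [40, 40, 40, 40, 40, 40, 40]
t=10: [57, 57, 57, 57, 57, 57, 57]
t=11: [61, 61, 61, 61, 61, 61, 61]
t=12: [56, 56, 56, 56, 56, 56, 56]
t=13: [63, 63, 63, 63, 63, 63, 63]
t=14: [53, 53, 53, 53, 53, 53, 53]
t=15: [67, 67, 67, 67, 67, 67, 67]
t=16: [47, 47, 47, 47, 47, 47, 47]
t=17: [67, 67, 67, 67, 67, 67, 67]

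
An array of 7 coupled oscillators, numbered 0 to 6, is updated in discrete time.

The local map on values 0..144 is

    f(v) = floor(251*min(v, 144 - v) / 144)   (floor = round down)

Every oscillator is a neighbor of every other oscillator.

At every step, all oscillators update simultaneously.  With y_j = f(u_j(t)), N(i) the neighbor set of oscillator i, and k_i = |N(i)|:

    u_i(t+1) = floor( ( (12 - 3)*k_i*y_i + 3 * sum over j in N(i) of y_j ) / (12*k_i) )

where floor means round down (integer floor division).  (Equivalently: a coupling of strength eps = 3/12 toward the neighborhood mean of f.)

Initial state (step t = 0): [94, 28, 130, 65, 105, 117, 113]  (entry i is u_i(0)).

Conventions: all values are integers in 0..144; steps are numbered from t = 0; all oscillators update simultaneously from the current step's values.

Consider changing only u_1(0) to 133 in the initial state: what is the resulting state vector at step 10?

Answer: [111, 62, 57, 57, 108, 77, 62]
Key observation: This trace re-runs the system from the modified initial state.

Derivation:
t=0: [94, 133, 130, 65, 105, 117, 113]
t=1: [78, 30, 34, 97, 64, 50, 55]
t=2: [106, 61, 66, 82, 103, 86, 92]
t=3: [74, 102, 108, 103, 77, 98, 91]
t=4: [112, 77, 69, 75, 107, 82, 90]
t=5: [67, 110, 113, 113, 73, 104, 94]
t=6: [105, 65, 61, 61, 110, 72, 85]
t=7: [75, 108, 103, 103, 70, 116, 100]
t=8: [108, 67, 74, 74, 110, 57, 77]
t=9: [72, 111, 115, 115, 70, 99, 111]
t=10: [111, 62, 57, 57, 108, 77, 62]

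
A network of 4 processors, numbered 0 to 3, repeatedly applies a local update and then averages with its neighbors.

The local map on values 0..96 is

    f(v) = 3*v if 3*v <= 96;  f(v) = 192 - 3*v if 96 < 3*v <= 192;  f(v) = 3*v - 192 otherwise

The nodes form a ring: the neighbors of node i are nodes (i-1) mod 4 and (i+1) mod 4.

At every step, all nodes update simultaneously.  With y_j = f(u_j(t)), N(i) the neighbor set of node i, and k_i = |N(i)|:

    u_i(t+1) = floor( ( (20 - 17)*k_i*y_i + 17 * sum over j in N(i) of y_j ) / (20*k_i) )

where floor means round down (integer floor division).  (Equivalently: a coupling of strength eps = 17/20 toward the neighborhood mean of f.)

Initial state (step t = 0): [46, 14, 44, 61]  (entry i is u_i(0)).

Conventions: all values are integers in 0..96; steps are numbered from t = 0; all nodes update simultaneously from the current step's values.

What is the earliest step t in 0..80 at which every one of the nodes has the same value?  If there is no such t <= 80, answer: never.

Simulating step by step:
t=0: [46, 14, 44, 61]  (not all equal)
t=1: [29, 54, 30, 49]  (not all equal)
t=2: [44, 79, 45, 81]  (not all equal)
t=3: [49, 56, 49, 57]  (not all equal)
t=4: [25, 41, 25, 41]  (not all equal)
t=5: [69, 74, 69, 74]  (not all equal)
t=6: [27, 17, 27, 17]  (not all equal)
t=7: [55, 76, 55, 76]  (not all equal)
t=8: [34, 28, 34, 28]  (not all equal)
t=9: [84, 89, 84, 89]  (not all equal)
t=10: [72, 62, 72, 62]  (not all equal)
t=11: [8, 21, 8, 21]  (not all equal)
t=12: [57, 29, 57, 29]  (not all equal)
t=13: [77, 30, 77, 30]  (not all equal)
t=14: [82, 46, 82, 46]  (not all equal)
t=15: [54, 54, 54, 54]  (all equal)

Answer: 15
Key observation: Synchronization is absorbing here: once all nodes are equal they stay equal, and step 15 is the first all-equal step.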